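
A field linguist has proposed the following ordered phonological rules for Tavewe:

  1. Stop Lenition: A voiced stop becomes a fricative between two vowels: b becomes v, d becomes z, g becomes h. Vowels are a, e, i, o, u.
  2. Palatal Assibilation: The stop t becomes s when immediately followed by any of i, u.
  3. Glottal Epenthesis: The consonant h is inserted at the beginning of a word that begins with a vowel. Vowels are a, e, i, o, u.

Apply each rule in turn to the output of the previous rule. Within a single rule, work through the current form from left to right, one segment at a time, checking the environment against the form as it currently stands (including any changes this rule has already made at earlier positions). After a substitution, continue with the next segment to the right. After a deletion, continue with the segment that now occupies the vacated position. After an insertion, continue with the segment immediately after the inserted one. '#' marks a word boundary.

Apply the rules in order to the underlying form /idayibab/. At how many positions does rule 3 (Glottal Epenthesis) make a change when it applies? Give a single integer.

1

1 Stop Lenition: [idayibab] → [izayivab]
2 Palatal Assibilation: no change — [izayivab]
3 Glottal Epenthesis: [izayivab] → [hizayivab]
Rule 3 changed 1 position(s).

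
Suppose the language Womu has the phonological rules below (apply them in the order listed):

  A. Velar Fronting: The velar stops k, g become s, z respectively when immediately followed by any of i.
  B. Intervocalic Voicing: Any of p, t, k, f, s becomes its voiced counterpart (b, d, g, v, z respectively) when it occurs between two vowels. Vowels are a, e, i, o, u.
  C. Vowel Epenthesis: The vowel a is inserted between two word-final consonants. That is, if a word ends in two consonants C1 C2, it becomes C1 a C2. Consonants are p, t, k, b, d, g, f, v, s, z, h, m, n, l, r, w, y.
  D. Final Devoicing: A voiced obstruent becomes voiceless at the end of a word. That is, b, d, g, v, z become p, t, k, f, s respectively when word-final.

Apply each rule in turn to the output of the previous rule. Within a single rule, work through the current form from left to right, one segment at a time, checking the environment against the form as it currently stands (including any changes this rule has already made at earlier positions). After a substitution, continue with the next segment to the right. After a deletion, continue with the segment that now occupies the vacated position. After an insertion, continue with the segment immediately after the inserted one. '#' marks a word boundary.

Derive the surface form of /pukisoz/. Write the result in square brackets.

A Velar Fronting: [pukisoz] → [pusisoz]
B Intervocalic Voicing: [pusisoz] → [puzizoz]
C Vowel Epenthesis: no change — [puzizoz]
D Final Devoicing: [puzizoz] → [puzizos]

[puzizos]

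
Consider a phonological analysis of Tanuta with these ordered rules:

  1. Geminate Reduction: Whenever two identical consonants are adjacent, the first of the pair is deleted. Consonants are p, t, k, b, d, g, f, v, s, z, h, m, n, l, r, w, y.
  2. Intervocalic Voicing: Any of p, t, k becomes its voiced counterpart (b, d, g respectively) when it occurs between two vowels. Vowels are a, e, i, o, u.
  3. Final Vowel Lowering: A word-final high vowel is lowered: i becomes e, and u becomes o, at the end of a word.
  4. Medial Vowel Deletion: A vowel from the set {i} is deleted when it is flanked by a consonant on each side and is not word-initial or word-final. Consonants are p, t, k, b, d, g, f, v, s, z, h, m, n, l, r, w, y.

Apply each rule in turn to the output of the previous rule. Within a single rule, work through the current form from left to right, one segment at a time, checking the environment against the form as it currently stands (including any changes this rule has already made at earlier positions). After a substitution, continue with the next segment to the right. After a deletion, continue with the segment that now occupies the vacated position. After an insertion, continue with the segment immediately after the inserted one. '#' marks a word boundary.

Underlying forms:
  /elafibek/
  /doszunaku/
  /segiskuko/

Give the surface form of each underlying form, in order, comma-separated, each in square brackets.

[elafbek], [doszunago], [segskugo]

/elafibek/:
  1 Geminate Reduction: no change — [elafibek]
  2 Intervocalic Voicing: no change — [elafibek]
  3 Final Vowel Lowering: no change — [elafibek]
  4 Medial Vowel Deletion: [elafibek] → [elafbek]
/doszunaku/:
  1 Geminate Reduction: no change — [doszunaku]
  2 Intervocalic Voicing: [doszunaku] → [doszunagu]
  3 Final Vowel Lowering: [doszunagu] → [doszunago]
  4 Medial Vowel Deletion: no change — [doszunago]
/segiskuko/:
  1 Geminate Reduction: no change — [segiskuko]
  2 Intervocalic Voicing: [segiskuko] → [segiskugo]
  3 Final Vowel Lowering: no change — [segiskugo]
  4 Medial Vowel Deletion: [segiskugo] → [segskugo]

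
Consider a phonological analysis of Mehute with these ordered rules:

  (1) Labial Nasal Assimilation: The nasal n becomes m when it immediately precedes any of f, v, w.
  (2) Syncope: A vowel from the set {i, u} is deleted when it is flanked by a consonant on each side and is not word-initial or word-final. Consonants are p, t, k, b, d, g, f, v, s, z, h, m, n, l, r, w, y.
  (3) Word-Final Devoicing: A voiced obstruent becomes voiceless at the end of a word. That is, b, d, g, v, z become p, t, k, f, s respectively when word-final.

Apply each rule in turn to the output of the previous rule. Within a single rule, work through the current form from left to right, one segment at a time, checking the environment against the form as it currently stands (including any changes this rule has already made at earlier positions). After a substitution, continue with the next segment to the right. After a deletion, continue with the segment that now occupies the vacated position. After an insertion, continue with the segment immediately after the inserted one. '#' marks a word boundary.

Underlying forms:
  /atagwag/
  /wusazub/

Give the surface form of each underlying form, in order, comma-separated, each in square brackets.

/atagwag/:
  (1) Labial Nasal Assimilation: no change — [atagwag]
  (2) Syncope: no change — [atagwag]
  (3) Word-Final Devoicing: [atagwag] → [atagwak]
/wusazub/:
  (1) Labial Nasal Assimilation: no change — [wusazub]
  (2) Syncope: [wusazub] → [wsazb]
  (3) Word-Final Devoicing: [wsazb] → [wsazp]

[atagwak], [wsazp]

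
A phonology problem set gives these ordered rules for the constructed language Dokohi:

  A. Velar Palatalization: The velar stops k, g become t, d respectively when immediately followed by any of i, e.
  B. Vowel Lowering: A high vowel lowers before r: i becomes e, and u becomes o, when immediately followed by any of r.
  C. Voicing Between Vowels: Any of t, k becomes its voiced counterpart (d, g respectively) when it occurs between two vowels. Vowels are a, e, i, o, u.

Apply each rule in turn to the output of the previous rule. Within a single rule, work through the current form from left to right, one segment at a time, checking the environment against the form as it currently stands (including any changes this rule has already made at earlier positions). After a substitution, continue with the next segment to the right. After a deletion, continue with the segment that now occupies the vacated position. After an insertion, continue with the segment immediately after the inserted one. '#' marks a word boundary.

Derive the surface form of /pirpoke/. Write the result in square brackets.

[perpode]

A Velar Palatalization: [pirpoke] → [pirpote]
B Vowel Lowering: [pirpote] → [perpote]
C Voicing Between Vowels: [perpote] → [perpode]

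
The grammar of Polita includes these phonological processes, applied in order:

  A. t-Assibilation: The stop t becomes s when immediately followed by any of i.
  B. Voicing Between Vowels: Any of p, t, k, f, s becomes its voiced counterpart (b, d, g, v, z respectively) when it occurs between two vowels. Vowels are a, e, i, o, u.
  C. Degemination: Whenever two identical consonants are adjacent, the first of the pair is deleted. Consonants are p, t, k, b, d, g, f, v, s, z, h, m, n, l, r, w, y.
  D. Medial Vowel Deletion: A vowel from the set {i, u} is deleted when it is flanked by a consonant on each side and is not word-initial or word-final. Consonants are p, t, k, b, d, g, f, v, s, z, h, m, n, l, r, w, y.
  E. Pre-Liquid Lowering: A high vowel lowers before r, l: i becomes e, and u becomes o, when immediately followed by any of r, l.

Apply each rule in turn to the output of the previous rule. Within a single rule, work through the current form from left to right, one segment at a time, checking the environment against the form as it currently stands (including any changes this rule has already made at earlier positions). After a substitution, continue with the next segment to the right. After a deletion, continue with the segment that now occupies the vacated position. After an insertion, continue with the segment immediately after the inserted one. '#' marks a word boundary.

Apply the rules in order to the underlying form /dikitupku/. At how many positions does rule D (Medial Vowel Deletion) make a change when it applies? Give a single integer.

A t-Assibilation: no change — [dikitupku]
B Voicing Between Vowels: [dikitupku] → [digidupku]
C Degemination: no change — [digidupku]
D Medial Vowel Deletion: [digidupku] → [dgdpku]
E Pre-Liquid Lowering: no change — [dgdpku]
Rule D changed 3 position(s).

3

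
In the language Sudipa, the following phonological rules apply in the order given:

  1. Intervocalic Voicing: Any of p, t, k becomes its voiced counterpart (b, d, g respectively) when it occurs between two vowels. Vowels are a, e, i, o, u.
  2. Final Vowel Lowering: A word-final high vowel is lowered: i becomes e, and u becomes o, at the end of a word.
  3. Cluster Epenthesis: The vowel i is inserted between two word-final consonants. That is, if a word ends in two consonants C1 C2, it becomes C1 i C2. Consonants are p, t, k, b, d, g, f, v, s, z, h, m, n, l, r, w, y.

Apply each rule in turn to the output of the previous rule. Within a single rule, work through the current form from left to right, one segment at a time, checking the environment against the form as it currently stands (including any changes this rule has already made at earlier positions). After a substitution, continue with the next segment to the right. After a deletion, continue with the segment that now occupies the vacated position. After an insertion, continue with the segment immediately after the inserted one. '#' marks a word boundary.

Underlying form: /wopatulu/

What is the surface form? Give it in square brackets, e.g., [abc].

[wobadulo]

1 Intervocalic Voicing: [wopatulu] → [wobadulu]
2 Final Vowel Lowering: [wobadulu] → [wobadulo]
3 Cluster Epenthesis: no change — [wobadulo]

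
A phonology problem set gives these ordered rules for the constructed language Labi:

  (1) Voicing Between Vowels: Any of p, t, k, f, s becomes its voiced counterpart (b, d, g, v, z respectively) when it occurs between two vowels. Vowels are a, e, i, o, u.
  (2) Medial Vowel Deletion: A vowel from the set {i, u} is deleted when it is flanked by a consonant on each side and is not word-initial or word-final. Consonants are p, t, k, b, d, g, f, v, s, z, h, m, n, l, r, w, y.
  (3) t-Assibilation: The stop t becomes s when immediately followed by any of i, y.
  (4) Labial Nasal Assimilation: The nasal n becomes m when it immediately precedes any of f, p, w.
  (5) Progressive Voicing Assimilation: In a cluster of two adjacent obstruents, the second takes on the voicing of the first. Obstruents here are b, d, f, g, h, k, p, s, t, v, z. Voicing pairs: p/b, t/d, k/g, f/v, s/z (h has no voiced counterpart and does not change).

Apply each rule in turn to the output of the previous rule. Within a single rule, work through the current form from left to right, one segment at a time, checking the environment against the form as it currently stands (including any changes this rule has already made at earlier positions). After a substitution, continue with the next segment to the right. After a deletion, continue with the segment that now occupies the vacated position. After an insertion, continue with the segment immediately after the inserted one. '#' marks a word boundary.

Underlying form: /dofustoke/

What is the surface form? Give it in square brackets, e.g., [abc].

(1) Voicing Between Vowels: [dofustoke] → [dovustoge]
(2) Medial Vowel Deletion: [dovustoge] → [dovstoge]
(3) t-Assibilation: no change — [dovstoge]
(4) Labial Nasal Assimilation: no change — [dovstoge]
(5) Progressive Voicing Assimilation: [dovstoge] → [dovzdoge]

[dovzdoge]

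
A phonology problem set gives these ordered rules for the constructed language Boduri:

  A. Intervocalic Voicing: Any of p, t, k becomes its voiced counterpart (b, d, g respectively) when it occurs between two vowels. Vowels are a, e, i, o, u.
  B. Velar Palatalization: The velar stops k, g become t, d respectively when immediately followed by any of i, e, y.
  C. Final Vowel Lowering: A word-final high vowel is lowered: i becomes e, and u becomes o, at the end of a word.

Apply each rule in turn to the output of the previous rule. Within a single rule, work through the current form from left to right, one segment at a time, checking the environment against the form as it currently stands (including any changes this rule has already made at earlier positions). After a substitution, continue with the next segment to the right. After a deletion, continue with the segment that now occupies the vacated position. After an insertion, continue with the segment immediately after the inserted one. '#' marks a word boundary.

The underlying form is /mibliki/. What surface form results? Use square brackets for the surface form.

A Intervocalic Voicing: [mibliki] → [mibligi]
B Velar Palatalization: [mibligi] → [miblidi]
C Final Vowel Lowering: [miblidi] → [miblide]

[miblide]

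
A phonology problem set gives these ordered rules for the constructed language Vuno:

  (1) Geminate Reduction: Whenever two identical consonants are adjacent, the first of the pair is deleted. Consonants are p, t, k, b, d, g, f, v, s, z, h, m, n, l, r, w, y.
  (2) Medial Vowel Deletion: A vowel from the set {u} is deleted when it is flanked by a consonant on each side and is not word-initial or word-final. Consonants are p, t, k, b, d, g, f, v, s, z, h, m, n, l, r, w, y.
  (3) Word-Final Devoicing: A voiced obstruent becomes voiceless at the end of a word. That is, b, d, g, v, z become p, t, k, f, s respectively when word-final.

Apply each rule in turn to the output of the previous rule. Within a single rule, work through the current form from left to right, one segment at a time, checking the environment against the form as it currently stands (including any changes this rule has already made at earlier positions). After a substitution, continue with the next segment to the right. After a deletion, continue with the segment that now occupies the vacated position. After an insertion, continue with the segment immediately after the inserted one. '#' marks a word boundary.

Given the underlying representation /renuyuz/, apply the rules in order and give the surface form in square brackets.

[renys]

(1) Geminate Reduction: no change — [renuyuz]
(2) Medial Vowel Deletion: [renuyuz] → [renyz]
(3) Word-Final Devoicing: [renyz] → [renys]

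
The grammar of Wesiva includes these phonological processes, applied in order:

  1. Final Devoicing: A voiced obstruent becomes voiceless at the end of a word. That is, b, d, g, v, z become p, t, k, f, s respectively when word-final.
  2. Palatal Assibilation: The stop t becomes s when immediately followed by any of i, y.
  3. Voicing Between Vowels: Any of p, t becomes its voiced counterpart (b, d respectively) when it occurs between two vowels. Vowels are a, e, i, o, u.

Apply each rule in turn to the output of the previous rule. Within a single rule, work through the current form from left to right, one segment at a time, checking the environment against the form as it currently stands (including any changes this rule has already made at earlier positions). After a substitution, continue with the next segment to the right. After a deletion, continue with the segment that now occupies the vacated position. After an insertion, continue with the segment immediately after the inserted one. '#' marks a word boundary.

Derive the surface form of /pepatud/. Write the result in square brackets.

[pebadut]

1 Final Devoicing: [pepatud] → [pepatut]
2 Palatal Assibilation: no change — [pepatut]
3 Voicing Between Vowels: [pepatut] → [pebadut]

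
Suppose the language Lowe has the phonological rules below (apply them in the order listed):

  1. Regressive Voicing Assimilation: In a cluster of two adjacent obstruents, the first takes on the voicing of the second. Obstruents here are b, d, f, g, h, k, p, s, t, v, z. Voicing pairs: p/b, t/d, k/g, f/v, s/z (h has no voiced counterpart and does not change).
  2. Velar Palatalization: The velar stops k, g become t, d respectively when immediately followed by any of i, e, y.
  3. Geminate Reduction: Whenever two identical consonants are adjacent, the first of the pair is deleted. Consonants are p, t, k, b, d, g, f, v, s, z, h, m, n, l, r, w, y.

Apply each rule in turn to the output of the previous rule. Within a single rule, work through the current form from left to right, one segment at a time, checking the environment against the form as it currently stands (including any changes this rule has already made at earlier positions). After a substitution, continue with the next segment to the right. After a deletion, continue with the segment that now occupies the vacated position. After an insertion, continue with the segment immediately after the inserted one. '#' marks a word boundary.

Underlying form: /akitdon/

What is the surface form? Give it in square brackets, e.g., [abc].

[atidon]

1 Regressive Voicing Assimilation: [akitdon] → [akiddon]
2 Velar Palatalization: [akiddon] → [atiddon]
3 Geminate Reduction: [atiddon] → [atidon]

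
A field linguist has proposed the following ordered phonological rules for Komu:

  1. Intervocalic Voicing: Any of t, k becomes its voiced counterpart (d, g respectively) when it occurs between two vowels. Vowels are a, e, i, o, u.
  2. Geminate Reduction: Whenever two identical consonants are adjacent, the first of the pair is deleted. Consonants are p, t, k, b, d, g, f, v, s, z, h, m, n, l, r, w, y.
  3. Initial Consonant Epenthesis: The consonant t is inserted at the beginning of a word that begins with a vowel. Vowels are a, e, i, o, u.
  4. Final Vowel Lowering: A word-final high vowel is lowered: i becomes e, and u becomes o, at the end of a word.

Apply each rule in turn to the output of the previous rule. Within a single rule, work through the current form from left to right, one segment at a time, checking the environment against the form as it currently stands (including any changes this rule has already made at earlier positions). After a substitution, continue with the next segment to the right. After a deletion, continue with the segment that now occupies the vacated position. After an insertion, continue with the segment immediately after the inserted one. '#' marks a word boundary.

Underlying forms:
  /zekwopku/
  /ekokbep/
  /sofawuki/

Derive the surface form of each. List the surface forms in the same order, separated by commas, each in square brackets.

[zekwopko], [tegokbep], [sofawuge]

/zekwopku/:
  1 Intervocalic Voicing: no change — [zekwopku]
  2 Geminate Reduction: no change — [zekwopku]
  3 Initial Consonant Epenthesis: no change — [zekwopku]
  4 Final Vowel Lowering: [zekwopku] → [zekwopko]
/ekokbep/:
  1 Intervocalic Voicing: [ekokbep] → [egokbep]
  2 Geminate Reduction: no change — [egokbep]
  3 Initial Consonant Epenthesis: [egokbep] → [tegokbep]
  4 Final Vowel Lowering: no change — [tegokbep]
/sofawuki/:
  1 Intervocalic Voicing: [sofawuki] → [sofawugi]
  2 Geminate Reduction: no change — [sofawugi]
  3 Initial Consonant Epenthesis: no change — [sofawugi]
  4 Final Vowel Lowering: [sofawugi] → [sofawuge]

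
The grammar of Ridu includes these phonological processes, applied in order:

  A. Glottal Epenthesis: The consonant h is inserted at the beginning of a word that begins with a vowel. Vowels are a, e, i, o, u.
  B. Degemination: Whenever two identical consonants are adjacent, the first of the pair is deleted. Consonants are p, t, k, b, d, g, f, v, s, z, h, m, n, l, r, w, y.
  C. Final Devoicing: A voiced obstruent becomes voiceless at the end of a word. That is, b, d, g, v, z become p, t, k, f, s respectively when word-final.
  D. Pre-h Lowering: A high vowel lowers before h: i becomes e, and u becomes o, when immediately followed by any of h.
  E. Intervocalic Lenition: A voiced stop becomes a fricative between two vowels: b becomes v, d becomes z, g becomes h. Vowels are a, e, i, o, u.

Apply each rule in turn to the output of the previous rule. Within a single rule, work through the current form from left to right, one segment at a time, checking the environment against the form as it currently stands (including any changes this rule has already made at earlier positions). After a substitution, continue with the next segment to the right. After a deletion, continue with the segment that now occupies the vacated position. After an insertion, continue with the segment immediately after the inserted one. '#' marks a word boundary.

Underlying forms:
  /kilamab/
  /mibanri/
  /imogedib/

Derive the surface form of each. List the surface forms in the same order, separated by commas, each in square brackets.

/kilamab/:
  A Glottal Epenthesis: no change — [kilamab]
  B Degemination: no change — [kilamab]
  C Final Devoicing: [kilamab] → [kilamap]
  D Pre-h Lowering: no change — [kilamap]
  E Intervocalic Lenition: no change — [kilamap]
/mibanri/:
  A Glottal Epenthesis: no change — [mibanri]
  B Degemination: no change — [mibanri]
  C Final Devoicing: no change — [mibanri]
  D Pre-h Lowering: no change — [mibanri]
  E Intervocalic Lenition: [mibanri] → [mivanri]
/imogedib/:
  A Glottal Epenthesis: [imogedib] → [himogedib]
  B Degemination: no change — [himogedib]
  C Final Devoicing: [himogedib] → [himogedip]
  D Pre-h Lowering: no change — [himogedip]
  E Intervocalic Lenition: [himogedip] → [himohezip]

[kilamap], [mivanri], [himohezip]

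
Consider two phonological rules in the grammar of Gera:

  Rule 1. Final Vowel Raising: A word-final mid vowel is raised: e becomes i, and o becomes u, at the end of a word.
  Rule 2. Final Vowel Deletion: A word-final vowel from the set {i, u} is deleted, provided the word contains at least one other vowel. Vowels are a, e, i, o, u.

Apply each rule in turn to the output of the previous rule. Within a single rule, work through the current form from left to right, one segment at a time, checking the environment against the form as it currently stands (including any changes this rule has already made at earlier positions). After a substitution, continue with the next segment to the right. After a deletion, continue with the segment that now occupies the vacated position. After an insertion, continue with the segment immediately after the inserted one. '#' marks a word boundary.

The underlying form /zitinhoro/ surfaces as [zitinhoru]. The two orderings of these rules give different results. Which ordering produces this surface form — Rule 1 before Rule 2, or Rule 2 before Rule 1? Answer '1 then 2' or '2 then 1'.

2 then 1

Order 1 then 2:
  1 Final Vowel Raising: [zitinhoro] → [zitinhoru]
  2 Final Vowel Deletion: [zitinhoru] → [zitinhor]
  result: [zitinhor]
Order 2 then 1:
  2 Final Vowel Deletion: no change — [zitinhoro]
  1 Final Vowel Raising: [zitinhoro] → [zitinhoru]
  result: [zitinhoru]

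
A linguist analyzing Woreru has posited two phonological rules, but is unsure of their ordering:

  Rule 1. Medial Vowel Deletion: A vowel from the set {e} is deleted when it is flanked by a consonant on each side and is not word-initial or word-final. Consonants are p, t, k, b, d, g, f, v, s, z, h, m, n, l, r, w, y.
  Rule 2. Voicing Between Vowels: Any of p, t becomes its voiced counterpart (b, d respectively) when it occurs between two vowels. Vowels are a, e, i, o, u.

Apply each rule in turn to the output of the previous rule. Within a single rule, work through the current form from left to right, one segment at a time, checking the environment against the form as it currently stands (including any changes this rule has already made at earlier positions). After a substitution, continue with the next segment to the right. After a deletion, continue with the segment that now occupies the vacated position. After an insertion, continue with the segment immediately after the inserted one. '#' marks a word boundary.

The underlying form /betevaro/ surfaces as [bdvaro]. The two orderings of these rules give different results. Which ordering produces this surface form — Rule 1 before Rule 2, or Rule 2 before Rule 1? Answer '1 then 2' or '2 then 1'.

2 then 1

Order 1 then 2:
  1 Medial Vowel Deletion: [betevaro] → [btvaro]
  2 Voicing Between Vowels: no change — [btvaro]
  result: [btvaro]
Order 2 then 1:
  2 Voicing Between Vowels: [betevaro] → [bedevaro]
  1 Medial Vowel Deletion: [bedevaro] → [bdvaro]
  result: [bdvaro]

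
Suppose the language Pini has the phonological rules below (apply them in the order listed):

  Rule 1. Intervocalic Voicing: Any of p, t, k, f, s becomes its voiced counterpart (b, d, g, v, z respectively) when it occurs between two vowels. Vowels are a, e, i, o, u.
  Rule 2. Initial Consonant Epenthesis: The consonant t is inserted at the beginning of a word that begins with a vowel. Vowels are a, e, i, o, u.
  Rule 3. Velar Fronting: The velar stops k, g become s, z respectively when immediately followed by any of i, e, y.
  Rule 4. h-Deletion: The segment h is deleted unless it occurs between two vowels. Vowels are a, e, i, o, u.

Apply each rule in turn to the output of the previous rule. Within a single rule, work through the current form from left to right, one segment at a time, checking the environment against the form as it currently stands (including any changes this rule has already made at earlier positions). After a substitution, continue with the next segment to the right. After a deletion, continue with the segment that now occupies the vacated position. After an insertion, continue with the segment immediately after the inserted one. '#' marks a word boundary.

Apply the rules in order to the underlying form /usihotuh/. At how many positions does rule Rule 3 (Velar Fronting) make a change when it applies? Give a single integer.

0

Rule 1 Intervocalic Voicing: [usihotuh] → [uzihoduh]
Rule 2 Initial Consonant Epenthesis: [uzihoduh] → [tuzihoduh]
Rule 3 Velar Fronting: no change — [tuzihoduh]
Rule 4 h-Deletion: [tuzihoduh] → [tuzihodu]
Rule Rule 3 changed 0 position(s).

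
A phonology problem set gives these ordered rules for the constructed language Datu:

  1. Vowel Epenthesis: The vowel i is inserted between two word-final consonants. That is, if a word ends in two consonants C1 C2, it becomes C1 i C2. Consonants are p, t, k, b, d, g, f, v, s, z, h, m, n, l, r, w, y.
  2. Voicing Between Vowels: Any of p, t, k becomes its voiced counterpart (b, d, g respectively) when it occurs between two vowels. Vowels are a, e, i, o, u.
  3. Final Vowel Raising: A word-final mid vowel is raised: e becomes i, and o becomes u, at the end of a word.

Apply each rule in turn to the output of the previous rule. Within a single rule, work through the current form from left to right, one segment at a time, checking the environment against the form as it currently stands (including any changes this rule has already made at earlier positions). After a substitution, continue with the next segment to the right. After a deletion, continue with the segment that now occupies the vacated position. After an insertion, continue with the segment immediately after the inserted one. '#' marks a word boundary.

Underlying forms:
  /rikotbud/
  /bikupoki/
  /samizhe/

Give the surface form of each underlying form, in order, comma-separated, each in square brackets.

/rikotbud/:
  1 Vowel Epenthesis: no change — [rikotbud]
  2 Voicing Between Vowels: [rikotbud] → [rigotbud]
  3 Final Vowel Raising: no change — [rigotbud]
/bikupoki/:
  1 Vowel Epenthesis: no change — [bikupoki]
  2 Voicing Between Vowels: [bikupoki] → [bigubogi]
  3 Final Vowel Raising: no change — [bigubogi]
/samizhe/:
  1 Vowel Epenthesis: no change — [samizhe]
  2 Voicing Between Vowels: no change — [samizhe]
  3 Final Vowel Raising: [samizhe] → [samizhi]

[rigotbud], [bigubogi], [samizhi]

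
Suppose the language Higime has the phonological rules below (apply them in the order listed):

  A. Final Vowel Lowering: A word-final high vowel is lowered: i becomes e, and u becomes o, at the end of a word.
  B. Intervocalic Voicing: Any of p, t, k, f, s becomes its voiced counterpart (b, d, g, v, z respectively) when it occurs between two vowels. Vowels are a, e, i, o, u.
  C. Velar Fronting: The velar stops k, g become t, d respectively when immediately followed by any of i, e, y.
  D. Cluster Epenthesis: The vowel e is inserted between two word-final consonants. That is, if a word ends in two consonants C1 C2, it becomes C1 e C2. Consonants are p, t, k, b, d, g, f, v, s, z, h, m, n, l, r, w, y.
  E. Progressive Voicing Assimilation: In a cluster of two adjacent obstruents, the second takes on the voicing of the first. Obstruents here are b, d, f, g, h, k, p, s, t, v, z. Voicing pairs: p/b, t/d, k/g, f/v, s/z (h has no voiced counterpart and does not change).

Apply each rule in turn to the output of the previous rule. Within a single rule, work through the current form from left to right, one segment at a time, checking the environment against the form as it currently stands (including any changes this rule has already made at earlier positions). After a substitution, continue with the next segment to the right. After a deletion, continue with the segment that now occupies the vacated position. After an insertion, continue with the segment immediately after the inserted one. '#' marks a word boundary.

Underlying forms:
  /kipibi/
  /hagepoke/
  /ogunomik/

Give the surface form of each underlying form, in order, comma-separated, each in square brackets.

[tibibe], [hadebode], [ogunomik]

/kipibi/:
  A Final Vowel Lowering: [kipibi] → [kipibe]
  B Intervocalic Voicing: [kipibe] → [kibibe]
  C Velar Fronting: [kibibe] → [tibibe]
  D Cluster Epenthesis: no change — [tibibe]
  E Progressive Voicing Assimilation: no change — [tibibe]
/hagepoke/:
  A Final Vowel Lowering: no change — [hagepoke]
  B Intervocalic Voicing: [hagepoke] → [hageboge]
  C Velar Fronting: [hageboge] → [hadebode]
  D Cluster Epenthesis: no change — [hadebode]
  E Progressive Voicing Assimilation: no change — [hadebode]
/ogunomik/:
  A Final Vowel Lowering: no change — [ogunomik]
  B Intervocalic Voicing: no change — [ogunomik]
  C Velar Fronting: no change — [ogunomik]
  D Cluster Epenthesis: no change — [ogunomik]
  E Progressive Voicing Assimilation: no change — [ogunomik]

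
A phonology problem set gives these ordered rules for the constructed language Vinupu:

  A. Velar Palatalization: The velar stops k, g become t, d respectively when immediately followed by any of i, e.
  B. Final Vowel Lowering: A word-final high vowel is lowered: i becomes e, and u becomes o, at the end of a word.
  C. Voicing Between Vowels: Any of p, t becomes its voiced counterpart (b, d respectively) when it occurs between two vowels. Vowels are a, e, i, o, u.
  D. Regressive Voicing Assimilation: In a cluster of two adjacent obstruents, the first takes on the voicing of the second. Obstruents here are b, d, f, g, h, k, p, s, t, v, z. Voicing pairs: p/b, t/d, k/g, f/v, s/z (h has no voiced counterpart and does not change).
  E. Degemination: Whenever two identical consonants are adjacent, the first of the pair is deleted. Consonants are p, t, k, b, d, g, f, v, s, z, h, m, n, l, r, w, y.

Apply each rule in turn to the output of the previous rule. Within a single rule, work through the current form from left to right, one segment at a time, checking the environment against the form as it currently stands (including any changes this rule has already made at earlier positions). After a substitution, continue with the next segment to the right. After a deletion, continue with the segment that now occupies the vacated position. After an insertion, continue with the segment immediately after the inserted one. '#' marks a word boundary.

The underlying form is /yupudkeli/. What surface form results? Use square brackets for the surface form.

[yubutele]

A Velar Palatalization: [yupudkeli] → [yupudteli]
B Final Vowel Lowering: [yupudteli] → [yupudtele]
C Voicing Between Vowels: [yupudtele] → [yubudtele]
D Regressive Voicing Assimilation: [yubudtele] → [yubuttele]
E Degemination: [yubuttele] → [yubutele]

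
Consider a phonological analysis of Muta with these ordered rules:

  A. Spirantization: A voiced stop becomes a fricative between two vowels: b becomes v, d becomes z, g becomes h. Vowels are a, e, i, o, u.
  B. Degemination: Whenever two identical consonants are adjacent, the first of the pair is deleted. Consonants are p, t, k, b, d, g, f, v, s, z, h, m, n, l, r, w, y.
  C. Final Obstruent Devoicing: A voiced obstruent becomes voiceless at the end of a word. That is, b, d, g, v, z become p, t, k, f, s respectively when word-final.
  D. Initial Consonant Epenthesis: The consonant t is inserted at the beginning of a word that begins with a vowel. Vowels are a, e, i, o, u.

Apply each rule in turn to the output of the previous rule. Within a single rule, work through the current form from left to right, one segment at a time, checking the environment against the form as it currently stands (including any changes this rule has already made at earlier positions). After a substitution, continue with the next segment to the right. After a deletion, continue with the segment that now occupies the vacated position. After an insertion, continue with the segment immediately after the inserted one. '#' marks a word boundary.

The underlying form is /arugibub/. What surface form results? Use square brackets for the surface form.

A Spirantization: [arugibub] → [aruhivub]
B Degemination: no change — [aruhivub]
C Final Obstruent Devoicing: [aruhivub] → [aruhivup]
D Initial Consonant Epenthesis: [aruhivup] → [taruhivup]

[taruhivup]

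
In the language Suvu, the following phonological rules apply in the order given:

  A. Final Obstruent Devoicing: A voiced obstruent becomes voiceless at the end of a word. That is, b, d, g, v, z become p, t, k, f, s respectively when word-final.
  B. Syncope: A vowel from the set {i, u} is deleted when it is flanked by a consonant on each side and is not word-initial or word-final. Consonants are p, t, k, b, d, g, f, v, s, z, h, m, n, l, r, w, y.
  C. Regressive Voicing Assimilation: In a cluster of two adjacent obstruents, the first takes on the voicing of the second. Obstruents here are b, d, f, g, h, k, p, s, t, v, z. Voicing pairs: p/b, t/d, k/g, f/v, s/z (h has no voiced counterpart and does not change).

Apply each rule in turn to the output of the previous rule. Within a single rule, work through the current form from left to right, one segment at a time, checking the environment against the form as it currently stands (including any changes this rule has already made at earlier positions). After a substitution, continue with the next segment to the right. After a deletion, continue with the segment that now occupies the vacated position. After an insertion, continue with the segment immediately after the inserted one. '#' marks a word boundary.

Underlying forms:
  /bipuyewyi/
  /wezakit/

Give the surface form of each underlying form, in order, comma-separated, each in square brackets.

[ppyewyi], [wezakt]

/bipuyewyi/:
  A Final Obstruent Devoicing: no change — [bipuyewyi]
  B Syncope: [bipuyewyi] → [bpyewyi]
  C Regressive Voicing Assimilation: [bpyewyi] → [ppyewyi]
/wezakit/:
  A Final Obstruent Devoicing: no change — [wezakit]
  B Syncope: [wezakit] → [wezakt]
  C Regressive Voicing Assimilation: no change — [wezakt]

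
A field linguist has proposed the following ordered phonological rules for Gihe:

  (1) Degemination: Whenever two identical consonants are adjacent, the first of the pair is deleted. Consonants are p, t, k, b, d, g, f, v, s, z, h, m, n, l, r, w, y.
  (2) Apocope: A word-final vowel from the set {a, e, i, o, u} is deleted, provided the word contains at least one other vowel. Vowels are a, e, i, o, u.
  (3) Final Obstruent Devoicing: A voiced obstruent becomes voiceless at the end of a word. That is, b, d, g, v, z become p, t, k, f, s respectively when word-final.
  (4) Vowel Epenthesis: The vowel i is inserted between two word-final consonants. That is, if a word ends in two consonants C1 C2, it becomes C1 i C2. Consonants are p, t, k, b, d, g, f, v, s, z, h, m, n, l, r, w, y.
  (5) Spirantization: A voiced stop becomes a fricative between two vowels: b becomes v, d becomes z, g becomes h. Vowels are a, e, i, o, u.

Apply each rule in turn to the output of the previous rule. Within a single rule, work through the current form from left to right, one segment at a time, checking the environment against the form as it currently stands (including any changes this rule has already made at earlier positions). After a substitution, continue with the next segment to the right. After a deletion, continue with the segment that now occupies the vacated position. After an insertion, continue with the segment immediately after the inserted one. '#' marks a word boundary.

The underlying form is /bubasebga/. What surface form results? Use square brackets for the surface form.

(1) Degemination: no change — [bubasebga]
(2) Apocope: [bubasebga] → [bubasebg]
(3) Final Obstruent Devoicing: [bubasebg] → [bubasebk]
(4) Vowel Epenthesis: [bubasebk] → [bubasebik]
(5) Spirantization: [bubasebik] → [buvasevik]

[buvasevik]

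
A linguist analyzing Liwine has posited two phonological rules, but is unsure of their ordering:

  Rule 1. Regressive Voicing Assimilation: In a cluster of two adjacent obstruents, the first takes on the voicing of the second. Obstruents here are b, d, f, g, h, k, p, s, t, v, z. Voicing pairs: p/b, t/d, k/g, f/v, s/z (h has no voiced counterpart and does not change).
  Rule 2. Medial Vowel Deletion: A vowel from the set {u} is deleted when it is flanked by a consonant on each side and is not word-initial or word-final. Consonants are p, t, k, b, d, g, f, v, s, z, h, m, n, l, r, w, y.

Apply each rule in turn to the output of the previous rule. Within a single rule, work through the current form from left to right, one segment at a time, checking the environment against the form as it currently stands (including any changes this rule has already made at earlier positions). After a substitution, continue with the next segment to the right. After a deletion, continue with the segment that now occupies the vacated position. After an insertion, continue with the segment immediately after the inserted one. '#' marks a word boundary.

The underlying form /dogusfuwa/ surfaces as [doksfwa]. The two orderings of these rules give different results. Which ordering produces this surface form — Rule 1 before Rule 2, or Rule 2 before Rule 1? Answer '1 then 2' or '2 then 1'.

Order 1 then 2:
  1 Regressive Voicing Assimilation: no change — [dogusfuwa]
  2 Medial Vowel Deletion: [dogusfuwa] → [dogsfwa]
  result: [dogsfwa]
Order 2 then 1:
  2 Medial Vowel Deletion: [dogusfuwa] → [dogsfwa]
  1 Regressive Voicing Assimilation: [dogsfwa] → [doksfwa]
  result: [doksfwa]

2 then 1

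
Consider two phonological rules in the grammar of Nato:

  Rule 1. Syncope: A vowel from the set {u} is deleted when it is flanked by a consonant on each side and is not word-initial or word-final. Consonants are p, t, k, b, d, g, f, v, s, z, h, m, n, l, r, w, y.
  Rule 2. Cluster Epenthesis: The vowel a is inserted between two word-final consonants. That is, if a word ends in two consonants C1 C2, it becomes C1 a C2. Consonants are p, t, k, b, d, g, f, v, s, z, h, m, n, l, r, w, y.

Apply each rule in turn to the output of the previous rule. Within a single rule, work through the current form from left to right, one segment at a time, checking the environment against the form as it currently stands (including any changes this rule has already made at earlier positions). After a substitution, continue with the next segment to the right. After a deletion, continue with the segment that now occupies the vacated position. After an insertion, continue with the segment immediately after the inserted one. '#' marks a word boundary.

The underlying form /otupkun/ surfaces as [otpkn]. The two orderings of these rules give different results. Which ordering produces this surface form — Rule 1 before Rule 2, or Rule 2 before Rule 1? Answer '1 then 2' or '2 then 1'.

Order 1 then 2:
  1 Syncope: [otupkun] → [otpkn]
  2 Cluster Epenthesis: [otpkn] → [otpkan]
  result: [otpkan]
Order 2 then 1:
  2 Cluster Epenthesis: no change — [otupkun]
  1 Syncope: [otupkun] → [otpkn]
  result: [otpkn]

2 then 1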